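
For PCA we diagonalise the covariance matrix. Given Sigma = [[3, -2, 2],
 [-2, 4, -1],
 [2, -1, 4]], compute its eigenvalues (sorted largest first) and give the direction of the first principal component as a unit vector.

Step 1 — characteristic polynomial p(λ) = det(λI - Sigma) = λ³ - tr·λ² + c_1·λ - det, where tr = trace, c_1 = sum of the principal 2×2 minors, det = det(Sigma):
  tr = 3 + 4 + 4 = 11,
  c_1 = (3·4 - (-2)²) + (3·4 - (2)²) + (4·4 - (-1)²) = 8 + 8 + 15 = 31,
  det = 3·(4·4 - (-1)²) - (-2)·((-2)·4 - (-1)·(2)) + (2)·((-2)·(-1) - 4·(2)) = 3·(15) - (-2)·(-6) + (2)·(-6) = 21.
  So p(λ) = λ³ - 11λ² + 31λ - 21.
Step 2 — look for an integer root (rational root theorem: any rational root is an integer divisor of 21). Testing λ = 1:
  p(1) = 1 - 11 + 31 - 21 = 0  ✓
  Dividing out (λ - 1): p(λ) = (λ - 1)(λ² - 10λ + 21).
Step 3 — remaining eigenvalues from the quadratic λ² - 10λ + 21 = 0:
  Δ = 10² - 4·21 = 100 - 84 = 16,  λ = (10 ± √16)/2 = (10 ± 4)/2 = 7 or 3.
  Sorted: λ_1 = 7,  λ_2 = 3,  λ_3 = 1  (check: sum = 11 = tr ✓).

Step 4 — unit eigenvector for λ_1 = 7: v spans the null space of (Sigma - λ_1 I), whose rows are
  r_1 = (-4, -2, 2),  r_2 = (-2, -3, -1),  r_3 = (2, -1, -3).
  v is orthogonal to every row, so take v ∝ r_1 × r_2 = ((-2)·(-1) - (2)·(-3), (2)·(-2) - (-4)·(-1), (-4)·(-3) - (-2)·(-2)) = (8, -8, 8).
  Rescale (divide by 8): u = (1, -1, 1).
  ||u|| = √((1)² + (-1)² + (1)²) = √(3) ≈ 1.7321,  v_1 = u/||u|| ≈ (0.5774, -0.5774, 0.5774) (||v_1|| = 1).

λ_1 = 7,  λ_2 = 3,  λ_3 = 1;  v_1 ≈ (0.5774, -0.5774, 0.5774)


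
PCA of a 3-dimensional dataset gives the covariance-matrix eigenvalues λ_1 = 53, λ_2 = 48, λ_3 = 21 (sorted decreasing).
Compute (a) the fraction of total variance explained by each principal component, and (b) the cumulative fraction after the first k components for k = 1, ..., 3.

Step 1 — total variance = trace(Sigma) = Σ λ_i = 53 + 48 + 21 = 122.

Step 2 — fraction explained by component i = λ_i / Σ λ:
  PC1: 53/122 = 0.4344
  PC2: 48/122 = 0.3934
  PC3: 21/122 = 0.1721

Step 3 — cumulative fraction after k components = (λ_1 + ... + λ_k) / Σ λ:
  k = 1: 53/122 = 0.4344
  k = 2: (53 + 48)/122 = 101/122 = 0.8279
  k = 3: (53 + 48 + 21)/122 = 122/122 = 1

Summary (fraction, with percent):

explained: PC1 0.4344 (43.44%), PC2 0.3934 (39.34%), PC3 0.1721 (17.21%);  cumulative: 0.4344, 0.8279, 1


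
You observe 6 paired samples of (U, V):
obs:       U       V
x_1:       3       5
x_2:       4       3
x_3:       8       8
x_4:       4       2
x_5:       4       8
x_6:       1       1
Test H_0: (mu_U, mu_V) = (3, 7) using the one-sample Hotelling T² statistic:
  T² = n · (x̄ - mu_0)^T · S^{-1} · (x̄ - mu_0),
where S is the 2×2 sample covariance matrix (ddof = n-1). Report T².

Step 1 — sample mean vector:
  mean(U) = (3 + 4 + 8 + 4 + 4 + 1) / 6 = 24/6 = 4
  mean(V) = (5 + 3 + 8 + 2 + 8 + 1) / 6 = 27/6 = 4.5
  x̄ = (4, 4.5),  deviation x̄ - mu_0 = (4, 4.5) - (3, 7) = (1, -2.5).

Step 2 — sample covariance matrix, S[i,j] = (1/(n-1)) · Σ_k (x_{k,i} - mean_i) · (x_{k,j} - mean_j), divisor n-1 = 5:
  S[U,U] = ((-1)·(-1) + (0)·(0) + (4)·(4) + (0)·(0) + (0)·(0) + (-3)·(-3)) / 5 = 26/5 = 5.2
  S[U,V] = ((-1)·(0.5) + (0)·(-1.5) + (4)·(3.5) + (0)·(-2.5) + (0)·(3.5) + (-3)·(-3.5)) / 5 = 24/5 = 4.8
  S[V,V] = ((0.5)·(0.5) + (-1.5)·(-1.5) + (3.5)·(3.5) + (-2.5)·(-2.5) + (3.5)·(3.5) + (-3.5)·(-3.5)) / 5 = 45.5/5 = 9.1
  S = [[5.2, 4.8],
 [4.8, 9.1]].

Step 3 — invert S. det(S) = 5.2·9.1 - (4.8)² = 24.28.
  S^{-1} = (1/det) · [[d, -b], [-b, a]] = [[0.3748, -0.1977],
 [-0.1977, 0.2142]].

Step 4 — quadratic form (x̄ - mu_0)^T · S^{-1} · (x̄ - mu_0):
  S^{-1} · (x̄ - mu_0) = (0.869, -0.7331),
  (x̄ - mu_0)^T · [...] = (1)·(0.869) + (-2.5)·(-0.7331) = 2.7018.

Step 5 — scale by n: T² = 6 · 2.7018 = 16.2109.

T² ≈ 16.2109


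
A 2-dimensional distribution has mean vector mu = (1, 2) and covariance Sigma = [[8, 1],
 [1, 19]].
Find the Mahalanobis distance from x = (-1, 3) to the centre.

Step 1 — centre the observation: (x - mu) = (-2, 1).

Step 2 — invert Sigma. det(Sigma) = 8·19 - (1)² = 151.
  Sigma^{-1} = (1/det) · [[d, -b], [-b, a]] = [[0.1258, -0.0066],
 [-0.0066, 0.053]].

Step 3 — form the quadratic (x - mu)^T · Sigma^{-1} · (x - mu):
  Sigma^{-1} · (x - mu) = (-0.2583, 0.0662).
  (x - mu)^T · [Sigma^{-1} · (x - mu)] = (-2)·(-0.2583) + (1)·(0.0662) = 0.5828.

Step 4 — take square root: d = √(0.5828) ≈ 0.7634.

d(x, mu) = √(0.5828) ≈ 0.7634


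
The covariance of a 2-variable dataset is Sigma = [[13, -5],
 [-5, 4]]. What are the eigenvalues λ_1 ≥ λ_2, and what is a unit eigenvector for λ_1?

Step 1 — characteristic polynomial of 2×2 Sigma:
  det(Sigma - λI) = λ² - trace · λ + det = 0.
  trace = 13 + 4 = 17, det = 13·4 - (-5)² = 27.
Step 2 — discriminant:
  Δ = trace² - 4·det = 289 - 108 = 181.
Step 3 — eigenvalues:
  λ = (trace ± √Δ)/2 = (17 ± 13.4536)/2,
  λ_1 = 15.2268,  λ_2 = 1.7732.

Step 4 — unit eigenvector for λ_1: solve (Sigma - λ_1 I)v = 0. First row:
  (13 - 15.2268)·v_x + (-5)·v_y = 0, i.e. (-2.2268)·v_x + (-5)·v_y = 0,
  so v ∝ (b, λ_1 - a) = (-5, 2.2268); multiply by -1 so the first entry is positive: u = (5, -2.2268).
  ||u|| = √((5)² + (-2.2268)²) = √(29.9587) ≈ 5.4735,
  v_1 = u/||u|| ≈ (0.9135, -0.4068) (||v_1|| = 1).

λ_1 = 15.2268,  λ_2 = 1.7732;  v_1 ≈ (0.9135, -0.4068)


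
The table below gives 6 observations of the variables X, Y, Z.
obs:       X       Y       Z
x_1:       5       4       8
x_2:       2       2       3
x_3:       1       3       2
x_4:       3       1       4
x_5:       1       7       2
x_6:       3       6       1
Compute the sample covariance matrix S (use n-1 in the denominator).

Step 1 — column means:
  mean(X) = (5 + 2 + 1 + 3 + 1 + 3) / 6 = 15/6 = 2.5
  mean(Y) = (4 + 2 + 3 + 1 + 7 + 6) / 6 = 23/6 = 3.8333
  mean(Z) = (8 + 3 + 2 + 4 + 2 + 1) / 6 = 20/6 = 3.3333

Step 2 — sample covariance S[i,j] = (1/(n-1)) · Σ_k (x_{k,i} - mean_i) · (x_{k,j} - mean_j), with n-1 = 5.
  S[X,X] = ((2.5)·(2.5) + (-0.5)·(-0.5) + (-1.5)·(-1.5) + (0.5)·(0.5) + (-1.5)·(-1.5) + (0.5)·(0.5)) / 5 = 11.5/5 = 2.3
  S[X,Y] = ((2.5)·(0.1667) + (-0.5)·(-1.8333) + (-1.5)·(-0.8333) + (0.5)·(-2.8333) + (-1.5)·(3.1667) + (0.5)·(2.1667)) / 5 = -2.5/5 = -0.5
  S[X,Z] = ((2.5)·(4.6667) + (-0.5)·(-0.3333) + (-1.5)·(-1.3333) + (0.5)·(0.6667) + (-1.5)·(-1.3333) + (0.5)·(-2.3333)) / 5 = 15/5 = 3
  S[Y,Y] = ((0.1667)·(0.1667) + (-1.8333)·(-1.8333) + (-0.8333)·(-0.8333) + (-2.8333)·(-2.8333) + (3.1667)·(3.1667) + (2.1667)·(2.1667)) / 5 = 26.8333/5 = 5.3667
  S[Y,Z] = ((0.1667)·(4.6667) + (-1.8333)·(-0.3333) + (-0.8333)·(-1.3333) + (-2.8333)·(0.6667) + (3.1667)·(-1.3333) + (2.1667)·(-2.3333)) / 5 = -8.6667/5 = -1.7333
  S[Z,Z] = ((4.6667)·(4.6667) + (-0.3333)·(-0.3333) + (-1.3333)·(-1.3333) + (0.6667)·(0.6667) + (-1.3333)·(-1.3333) + (-2.3333)·(-2.3333)) / 5 = 31.3333/5 = 6.2667

S is symmetric (S[j,i] = S[i,j]). Assembling:

S = [[2.3, -0.5, 3],
 [-0.5, 5.3667, -1.7333],
 [3, -1.7333, 6.2667]]


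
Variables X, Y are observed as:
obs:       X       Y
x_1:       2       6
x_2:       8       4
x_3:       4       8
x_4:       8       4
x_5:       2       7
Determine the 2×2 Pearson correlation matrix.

Step 1 — column means:
  mean(X) = (2 + 8 + 4 + 8 + 2) / 5 = 24/5 = 4.8
  mean(Y) = (6 + 4 + 8 + 4 + 7) / 5 = 29/5 = 5.8

Step 2 — sample variances and covariances s[i,j] = (1/(n-1)) · Σ_k (x_{k,i} - mean_i) · (x_{k,j} - mean_j), with n-1 = 4:
  s[X,X] = ((-2.8)·(-2.8) + (3.2)·(3.2) + (-0.8)·(-0.8) + (3.2)·(3.2) + (-2.8)·(-2.8)) / 4 = 36.8/4 = 9.2
  s[X,Y] = ((-2.8)·(0.2) + (3.2)·(-1.8) + (-0.8)·(2.2) + (3.2)·(-1.8) + (-2.8)·(1.2)) / 4 = -17.2/4 = -4.3
  s[Y,Y] = ((0.2)·(0.2) + (-1.8)·(-1.8) + (2.2)·(2.2) + (-1.8)·(-1.8) + (1.2)·(1.2)) / 4 = 12.8/4 = 3.2
  Sample standard deviations s_i = √(s[i,i]):
  s(X) = √(9.2) = 3.0332
  s(Y) = √(3.2) = 1.7889

Step 3 — r_{ij} = s_{ij} / (s_i · s_j):
  r[X,X] = 1 (diagonal).
  r[X,Y] = -4.3 / (3.0332 · 1.7889) = -4.3 / 5.4259 = -0.7925
  r[Y,Y] = 1 (diagonal).

R is symmetric with unit diagonal. Assembling:

R = [[1, -0.7925],
 [-0.7925, 1]]


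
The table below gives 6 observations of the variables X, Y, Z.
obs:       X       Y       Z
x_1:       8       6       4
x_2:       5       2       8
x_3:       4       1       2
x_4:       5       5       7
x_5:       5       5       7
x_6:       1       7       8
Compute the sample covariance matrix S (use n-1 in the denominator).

Step 1 — column means:
  mean(X) = (8 + 5 + 4 + 5 + 5 + 1) / 6 = 28/6 = 4.6667
  mean(Y) = (6 + 2 + 1 + 5 + 5 + 7) / 6 = 26/6 = 4.3333
  mean(Z) = (4 + 8 + 2 + 7 + 7 + 8) / 6 = 36/6 = 6

Step 2 — sample covariance S[i,j] = (1/(n-1)) · Σ_k (x_{k,i} - mean_i) · (x_{k,j} - mean_j), with n-1 = 5.
  S[X,X] = ((3.3333)·(3.3333) + (0.3333)·(0.3333) + (-0.6667)·(-0.6667) + (0.3333)·(0.3333) + (0.3333)·(0.3333) + (-3.6667)·(-3.6667)) / 5 = 25.3333/5 = 5.0667
  S[X,Y] = ((3.3333)·(1.6667) + (0.3333)·(-2.3333) + (-0.6667)·(-3.3333) + (0.3333)·(0.6667) + (0.3333)·(0.6667) + (-3.6667)·(2.6667)) / 5 = -2.3333/5 = -0.4667
  S[X,Z] = ((3.3333)·(-2) + (0.3333)·(2) + (-0.6667)·(-4) + (0.3333)·(1) + (0.3333)·(1) + (-3.6667)·(2)) / 5 = -10/5 = -2
  S[Y,Y] = ((1.6667)·(1.6667) + (-2.3333)·(-2.3333) + (-3.3333)·(-3.3333) + (0.6667)·(0.6667) + (0.6667)·(0.6667) + (2.6667)·(2.6667)) / 5 = 27.3333/5 = 5.4667
  S[Y,Z] = ((1.6667)·(-2) + (-2.3333)·(2) + (-3.3333)·(-4) + (0.6667)·(1) + (0.6667)·(1) + (2.6667)·(2)) / 5 = 12/5 = 2.4
  S[Z,Z] = ((-2)·(-2) + (2)·(2) + (-4)·(-4) + (1)·(1) + (1)·(1) + (2)·(2)) / 5 = 30/5 = 6

S is symmetric (S[j,i] = S[i,j]). Assembling:

S = [[5.0667, -0.4667, -2],
 [-0.4667, 5.4667, 2.4],
 [-2, 2.4, 6]]


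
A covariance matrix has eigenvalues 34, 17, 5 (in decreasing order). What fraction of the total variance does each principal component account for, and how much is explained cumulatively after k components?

Step 1 — total variance = trace(Sigma) = Σ λ_i = 34 + 17 + 5 = 56.

Step 2 — fraction explained by component i = λ_i / Σ λ:
  PC1: 34/56 = 0.6071
  PC2: 17/56 = 0.3036
  PC3: 5/56 = 0.0893

Step 3 — cumulative fraction after k components = (λ_1 + ... + λ_k) / Σ λ:
  k = 1: 34/56 = 0.6071
  k = 2: (34 + 17)/56 = 51/56 = 0.9107
  k = 3: (34 + 17 + 5)/56 = 56/56 = 1

Summary (fraction, with percent):

explained: PC1 0.6071 (60.71%), PC2 0.3036 (30.36%), PC3 0.0893 (8.93%);  cumulative: 0.6071, 0.9107, 1


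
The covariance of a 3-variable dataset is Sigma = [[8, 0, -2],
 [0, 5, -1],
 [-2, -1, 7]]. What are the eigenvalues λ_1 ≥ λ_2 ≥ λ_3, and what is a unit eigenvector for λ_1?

Step 1 — characteristic polynomial p(λ) = det(λI - Sigma) = λ³ - tr·λ² + c_1·λ - det, where tr = trace, c_1 = sum of the principal 2×2 minors, det = det(Sigma):
  tr = 8 + 5 + 7 = 20,
  c_1 = (8·5 - (0)²) + (8·7 - (-2)²) + (5·7 - (-1)²) = 40 + 52 + 34 = 126,
  det = 8·(5·7 - (-1)²) - (0)·((0)·7 - (-1)·(-2)) + (-2)·((0)·(-1) - 5·(-2)) = 8·(34) - (0)·(-2) + (-2)·(10) = 252.
  So p(λ) = λ³ - 20λ² + 126λ - 252.
Step 2 — look for an integer root (rational root theorem: any rational root is an integer divisor of 252). Testing λ = 6:
  p(6) = 216 - 720 + 756 - 252 = 0  ✓
  Dividing out (λ - 6): p(λ) = (λ - 6)(λ² - 14λ + 42).
Step 3 — remaining eigenvalues from the quadratic λ² - 14λ + 42 = 0:
  Δ = 14² - 4·42 = 196 - 168 = 28,  λ = (14 ± √28)/2 = (14 ± 5.2915)/2 ≈ 9.6458 or 4.3542.
  Sorted: λ_1 = 9.6458,  λ_2 = 6,  λ_3 = 4.3542  (check: sum = 20 = tr ✓).

Step 4 — unit eigenvector for λ_1 ≈ 9.6458: v spans the null space of (Sigma - λ_1 I), whose rows are
  r_1 = (-1.6458, 0, -2),  r_2 = (0, -4.6458, -1),  r_3 = (-2, -1, -2.6458).
  v is orthogonal to every row, so take v ∝ r_1 × r_2 = ((0)·(-1) - (-2)·(-4.6458), (-2)·(0) - (-1.6458)·(-1), (-1.6458)·(-4.6458) - (0)·(0)) ≈ (-9.2915, -1.6458, 7.6458).
  Rescale (multiply by -1 so the first nonzero entry is positive): u = (9.2915, 1.6458, -7.6458).
  ||u|| = √((9.2915)² + (1.6458)² + (-7.6458)²) = √(147.498) ≈ 12.1449,  v_1 = u/||u|| ≈ (0.7651, 0.1355, -0.6295) (||v_1|| = 1).

λ_1 = 9.6458,  λ_2 = 6,  λ_3 = 4.3542;  v_1 ≈ (0.7651, 0.1355, -0.6295)


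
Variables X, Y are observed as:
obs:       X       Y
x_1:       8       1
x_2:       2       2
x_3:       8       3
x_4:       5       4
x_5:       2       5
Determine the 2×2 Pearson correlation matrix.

Step 1 — column means:
  mean(X) = (8 + 2 + 8 + 5 + 2) / 5 = 25/5 = 5
  mean(Y) = (1 + 2 + 3 + 4 + 5) / 5 = 15/5 = 3

Step 2 — sample variances and covariances s[i,j] = (1/(n-1)) · Σ_k (x_{k,i} - mean_i) · (x_{k,j} - mean_j), with n-1 = 4:
  s[X,X] = ((3)·(3) + (-3)·(-3) + (3)·(3) + (0)·(0) + (-3)·(-3)) / 4 = 36/4 = 9
  s[X,Y] = ((3)·(-2) + (-3)·(-1) + (3)·(0) + (0)·(1) + (-3)·(2)) / 4 = -9/4 = -2.25
  s[Y,Y] = ((-2)·(-2) + (-1)·(-1) + (0)·(0) + (1)·(1) + (2)·(2)) / 4 = 10/4 = 2.5
  Sample standard deviations s_i = √(s[i,i]):
  s(X) = √(9) = 3
  s(Y) = √(2.5) = 1.5811

Step 3 — r_{ij} = s_{ij} / (s_i · s_j):
  r[X,X] = 1 (diagonal).
  r[X,Y] = -2.25 / (3 · 1.5811) = -2.25 / 4.7434 = -0.4743
  r[Y,Y] = 1 (diagonal).

R is symmetric with unit diagonal. Assembling:

R = [[1, -0.4743],
 [-0.4743, 1]]


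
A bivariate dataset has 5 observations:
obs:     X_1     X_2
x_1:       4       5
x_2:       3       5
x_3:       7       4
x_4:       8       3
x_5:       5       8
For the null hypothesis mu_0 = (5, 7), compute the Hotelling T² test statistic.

Step 1 — sample mean vector:
  mean(X_1) = (4 + 3 + 7 + 8 + 5) / 5 = 27/5 = 5.4
  mean(X_2) = (5 + 5 + 4 + 3 + 8) / 5 = 25/5 = 5
  x̄ = (5.4, 5),  deviation x̄ - mu_0 = (5.4, 5) - (5, 7) = (0.4, -2).

Step 2 — sample covariance matrix, S[i,j] = (1/(n-1)) · Σ_k (x_{k,i} - mean_i) · (x_{k,j} - mean_j), divisor n-1 = 4:
  S[X_1,X_1] = ((-1.4)·(-1.4) + (-2.4)·(-2.4) + (1.6)·(1.6) + (2.6)·(2.6) + (-0.4)·(-0.4)) / 4 = 17.2/4 = 4.3
  S[X_1,X_2] = ((-1.4)·(0) + (-2.4)·(0) + (1.6)·(-1) + (2.6)·(-2) + (-0.4)·(3)) / 4 = -8/4 = -2
  S[X_2,X_2] = ((0)·(0) + (0)·(0) + (-1)·(-1) + (-2)·(-2) + (3)·(3)) / 4 = 14/4 = 3.5
  S = [[4.3, -2],
 [-2, 3.5]].

Step 3 — invert S. det(S) = 4.3·3.5 - (-2)² = 11.05.
  S^{-1} = (1/det) · [[d, -b], [-b, a]] = [[0.3167, 0.181],
 [0.181, 0.3891]].

Step 4 — quadratic form (x̄ - mu_0)^T · S^{-1} · (x̄ - mu_0):
  S^{-1} · (x̄ - mu_0) = (-0.2353, -0.7059),
  (x̄ - mu_0)^T · [...] = (0.4)·(-0.2353) + (-2)·(-0.7059) = 1.3176.

Step 5 — scale by n: T² = 5 · 1.3176 = 6.5882.

T² ≈ 6.5882


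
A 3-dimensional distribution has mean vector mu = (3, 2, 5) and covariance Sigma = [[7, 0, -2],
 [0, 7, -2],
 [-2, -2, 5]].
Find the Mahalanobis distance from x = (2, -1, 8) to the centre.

Step 1 — centre the observation: (x - mu) = (-1, -3, 3).

Step 2 — invert Sigma (cofactor / det for 3×3, or solve directly):
  Sigma^{-1} = [[0.164, 0.0212, 0.0741],
 [0.0212, 0.164, 0.0741],
 [0.0741, 0.0741, 0.2593]].

Step 3 — form the quadratic (x - mu)^T · Sigma^{-1} · (x - mu):
  Sigma^{-1} · (x - mu) = (-0.0053, -0.291, 0.4815).
  (x - mu)^T · [Sigma^{-1} · (x - mu)] = (-1)·(-0.0053) + (-3)·(-0.291) + (3)·(0.4815) = 2.3228.

Step 4 — take square root: d = √(2.3228) ≈ 1.5241.

d(x, mu) = √(2.3228) ≈ 1.5241


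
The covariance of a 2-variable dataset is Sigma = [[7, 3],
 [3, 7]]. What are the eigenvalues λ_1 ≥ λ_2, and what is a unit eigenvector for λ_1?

Step 1 — characteristic polynomial of 2×2 Sigma:
  det(Sigma - λI) = λ² - trace · λ + det = 0.
  trace = 7 + 7 = 14, det = 7·7 - (3)² = 40.
Step 2 — discriminant:
  Δ = trace² - 4·det = 196 - 160 = 36.
Step 3 — eigenvalues:
  λ = (trace ± √Δ)/2 = (14 ± 6)/2,
  λ_1 = 10,  λ_2 = 4.

Step 4 — unit eigenvector for λ_1: solve (Sigma - λ_1 I)v = 0. First row:
  (7 - 10)·v_x + (3)·v_y = 0, i.e. (-3)·v_x + (3)·v_y = 0,
  so v ∝ (b, λ_1 - a) = (3, 3) = u.
  ||u|| = √((3)² + (3)²) = √(18) ≈ 4.2426,
  v_1 = u/||u|| ≈ (0.7071, 0.7071) (||v_1|| = 1).

λ_1 = 10,  λ_2 = 4;  v_1 ≈ (0.7071, 0.7071)


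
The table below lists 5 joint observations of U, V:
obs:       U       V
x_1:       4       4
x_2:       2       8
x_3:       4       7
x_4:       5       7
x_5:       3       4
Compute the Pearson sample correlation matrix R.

Step 1 — column means:
  mean(U) = (4 + 2 + 4 + 5 + 3) / 5 = 18/5 = 3.6
  mean(V) = (4 + 8 + 7 + 7 + 4) / 5 = 30/5 = 6

Step 2 — sample variances and covariances s[i,j] = (1/(n-1)) · Σ_k (x_{k,i} - mean_i) · (x_{k,j} - mean_j), with n-1 = 4:
  s[U,U] = ((0.4)·(0.4) + (-1.6)·(-1.6) + (0.4)·(0.4) + (1.4)·(1.4) + (-0.6)·(-0.6)) / 4 = 5.2/4 = 1.3
  s[U,V] = ((0.4)·(-2) + (-1.6)·(2) + (0.4)·(1) + (1.4)·(1) + (-0.6)·(-2)) / 4 = -1/4 = -0.25
  s[V,V] = ((-2)·(-2) + (2)·(2) + (1)·(1) + (1)·(1) + (-2)·(-2)) / 4 = 14/4 = 3.5
  Sample standard deviations s_i = √(s[i,i]):
  s(U) = √(1.3) = 1.1402
  s(V) = √(3.5) = 1.8708

Step 3 — r_{ij} = s_{ij} / (s_i · s_j):
  r[U,U] = 1 (diagonal).
  r[U,V] = -0.25 / (1.1402 · 1.8708) = -0.25 / 2.1331 = -0.1172
  r[V,V] = 1 (diagonal).

R is symmetric with unit diagonal. Assembling:

R = [[1, -0.1172],
 [-0.1172, 1]]


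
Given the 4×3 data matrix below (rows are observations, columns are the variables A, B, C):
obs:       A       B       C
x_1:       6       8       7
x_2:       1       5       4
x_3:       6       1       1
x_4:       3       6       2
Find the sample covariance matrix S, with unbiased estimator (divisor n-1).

Step 1 — column means:
  mean(A) = (6 + 1 + 6 + 3) / 4 = 16/4 = 4
  mean(B) = (8 + 5 + 1 + 6) / 4 = 20/4 = 5
  mean(C) = (7 + 4 + 1 + 2) / 4 = 14/4 = 3.5

Step 2 — sample covariance S[i,j] = (1/(n-1)) · Σ_k (x_{k,i} - mean_i) · (x_{k,j} - mean_j), with n-1 = 3.
  S[A,A] = ((2)·(2) + (-3)·(-3) + (2)·(2) + (-1)·(-1)) / 3 = 18/3 = 6
  S[A,B] = ((2)·(3) + (-3)·(0) + (2)·(-4) + (-1)·(1)) / 3 = -3/3 = -1
  S[A,C] = ((2)·(3.5) + (-3)·(0.5) + (2)·(-2.5) + (-1)·(-1.5)) / 3 = 2/3 = 0.6667
  S[B,B] = ((3)·(3) + (0)·(0) + (-4)·(-4) + (1)·(1)) / 3 = 26/3 = 8.6667
  S[B,C] = ((3)·(3.5) + (0)·(0.5) + (-4)·(-2.5) + (1)·(-1.5)) / 3 = 19/3 = 6.3333
  S[C,C] = ((3.5)·(3.5) + (0.5)·(0.5) + (-2.5)·(-2.5) + (-1.5)·(-1.5)) / 3 = 21/3 = 7

S is symmetric (S[j,i] = S[i,j]). Assembling:

S = [[6, -1, 0.6667],
 [-1, 8.6667, 6.3333],
 [0.6667, 6.3333, 7]]


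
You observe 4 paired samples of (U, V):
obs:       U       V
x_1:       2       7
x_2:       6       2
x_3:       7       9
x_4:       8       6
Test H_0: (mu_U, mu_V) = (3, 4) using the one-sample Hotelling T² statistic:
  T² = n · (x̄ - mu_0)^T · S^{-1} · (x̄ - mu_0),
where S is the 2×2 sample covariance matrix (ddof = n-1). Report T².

Step 1 — sample mean vector:
  mean(U) = (2 + 6 + 7 + 8) / 4 = 23/4 = 5.75
  mean(V) = (7 + 2 + 9 + 6) / 4 = 24/4 = 6
  x̄ = (5.75, 6),  deviation x̄ - mu_0 = (5.75, 6) - (3, 4) = (2.75, 2).

Step 2 — sample covariance matrix, S[i,j] = (1/(n-1)) · Σ_k (x_{k,i} - mean_i) · (x_{k,j} - mean_j), divisor n-1 = 3:
  S[U,U] = ((-3.75)·(-3.75) + (0.25)·(0.25) + (1.25)·(1.25) + (2.25)·(2.25)) / 3 = 20.75/3 = 6.9167
  S[U,V] = ((-3.75)·(1) + (0.25)·(-4) + (1.25)·(3) + (2.25)·(0)) / 3 = -1/3 = -0.3333
  S[V,V] = ((1)·(1) + (-4)·(-4) + (3)·(3) + (0)·(0)) / 3 = 26/3 = 8.6667
  S = [[6.9167, -0.3333],
 [-0.3333, 8.6667]].

Step 3 — invert S. det(S) = 6.9167·8.6667 - (-0.3333)² = 59.8333.
  S^{-1} = (1/det) · [[d, -b], [-b, a]] = [[0.1448, 0.0056],
 [0.0056, 0.1156]].

Step 4 — quadratic form (x̄ - mu_0)^T · S^{-1} · (x̄ - mu_0):
  S^{-1} · (x̄ - mu_0) = (0.4095, 0.2465),
  (x̄ - mu_0)^T · [...] = (2.75)·(0.4095) + (2)·(0.2465) = 1.6191.

Step 5 — scale by n: T² = 4 · 1.6191 = 6.4763.

T² ≈ 6.4763


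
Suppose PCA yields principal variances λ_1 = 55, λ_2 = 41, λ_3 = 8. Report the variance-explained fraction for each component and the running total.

Step 1 — total variance = trace(Sigma) = Σ λ_i = 55 + 41 + 8 = 104.

Step 2 — fraction explained by component i = λ_i / Σ λ:
  PC1: 55/104 = 0.5288
  PC2: 41/104 = 0.3942
  PC3: 8/104 = 0.0769

Step 3 — cumulative fraction after k components = (λ_1 + ... + λ_k) / Σ λ:
  k = 1: 55/104 = 0.5288
  k = 2: (55 + 41)/104 = 96/104 = 0.9231
  k = 3: (55 + 41 + 8)/104 = 104/104 = 1

Summary (fraction, with percent):

explained: PC1 0.5288 (52.88%), PC2 0.3942 (39.42%), PC3 0.0769 (7.69%);  cumulative: 0.5288, 0.9231, 1


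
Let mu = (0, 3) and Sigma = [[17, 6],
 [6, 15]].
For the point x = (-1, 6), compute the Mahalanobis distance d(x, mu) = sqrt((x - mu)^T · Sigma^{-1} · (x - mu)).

Step 1 — centre the observation: (x - mu) = (-1, 3).

Step 2 — invert Sigma. det(Sigma) = 17·15 - (6)² = 219.
  Sigma^{-1} = (1/det) · [[d, -b], [-b, a]] = [[0.0685, -0.0274],
 [-0.0274, 0.0776]].

Step 3 — form the quadratic (x - mu)^T · Sigma^{-1} · (x - mu):
  Sigma^{-1} · (x - mu) = (-0.1507, 0.2603).
  (x - mu)^T · [Sigma^{-1} · (x - mu)] = (-1)·(-0.1507) + (3)·(0.2603) = 0.9315.

Step 4 — take square root: d = √(0.9315) ≈ 0.9651.

d(x, mu) = √(0.9315) ≈ 0.9651


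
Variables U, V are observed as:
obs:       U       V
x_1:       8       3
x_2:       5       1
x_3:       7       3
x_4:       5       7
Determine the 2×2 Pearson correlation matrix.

Step 1 — column means:
  mean(U) = (8 + 5 + 7 + 5) / 4 = 25/4 = 6.25
  mean(V) = (3 + 1 + 3 + 7) / 4 = 14/4 = 3.5

Step 2 — sample variances and covariances s[i,j] = (1/(n-1)) · Σ_k (x_{k,i} - mean_i) · (x_{k,j} - mean_j), with n-1 = 3:
  s[U,U] = ((1.75)·(1.75) + (-1.25)·(-1.25) + (0.75)·(0.75) + (-1.25)·(-1.25)) / 3 = 6.75/3 = 2.25
  s[U,V] = ((1.75)·(-0.5) + (-1.25)·(-2.5) + (0.75)·(-0.5) + (-1.25)·(3.5)) / 3 = -2.5/3 = -0.8333
  s[V,V] = ((-0.5)·(-0.5) + (-2.5)·(-2.5) + (-0.5)·(-0.5) + (3.5)·(3.5)) / 3 = 19/3 = 6.3333
  Sample standard deviations s_i = √(s[i,i]):
  s(U) = √(2.25) = 1.5
  s(V) = √(6.3333) = 2.5166

Step 3 — r_{ij} = s_{ij} / (s_i · s_j):
  r[U,U] = 1 (diagonal).
  r[U,V] = -0.8333 / (1.5 · 2.5166) = -0.8333 / 3.7749 = -0.2208
  r[V,V] = 1 (diagonal).

R is symmetric with unit diagonal. Assembling:

R = [[1, -0.2208],
 [-0.2208, 1]]


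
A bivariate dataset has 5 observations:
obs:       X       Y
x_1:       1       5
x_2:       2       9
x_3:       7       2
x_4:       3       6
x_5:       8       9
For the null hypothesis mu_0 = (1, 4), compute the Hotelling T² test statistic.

Step 1 — sample mean vector:
  mean(X) = (1 + 2 + 7 + 3 + 8) / 5 = 21/5 = 4.2
  mean(Y) = (5 + 9 + 2 + 6 + 9) / 5 = 31/5 = 6.2
  x̄ = (4.2, 6.2),  deviation x̄ - mu_0 = (4.2, 6.2) - (1, 4) = (3.2, 2.2).

Step 2 — sample covariance matrix, S[i,j] = (1/(n-1)) · Σ_k (x_{k,i} - mean_i) · (x_{k,j} - mean_j), divisor n-1 = 4:
  S[X,X] = ((-3.2)·(-3.2) + (-2.2)·(-2.2) + (2.8)·(2.8) + (-1.2)·(-1.2) + (3.8)·(3.8)) / 4 = 38.8/4 = 9.7
  S[X,Y] = ((-3.2)·(-1.2) + (-2.2)·(2.8) + (2.8)·(-4.2) + (-1.2)·(-0.2) + (3.8)·(2.8)) / 4 = -3.2/4 = -0.8
  S[Y,Y] = ((-1.2)·(-1.2) + (2.8)·(2.8) + (-4.2)·(-4.2) + (-0.2)·(-0.2) + (2.8)·(2.8)) / 4 = 34.8/4 = 8.7
  S = [[9.7, -0.8],
 [-0.8, 8.7]].

Step 3 — invert S. det(S) = 9.7·8.7 - (-0.8)² = 83.75.
  S^{-1} = (1/det) · [[d, -b], [-b, a]] = [[0.1039, 0.0096],
 [0.0096, 0.1158]].

Step 4 — quadratic form (x̄ - mu_0)^T · S^{-1} · (x̄ - mu_0):
  S^{-1} · (x̄ - mu_0) = (0.3534, 0.2854),
  (x̄ - mu_0)^T · [...] = (3.2)·(0.3534) + (2.2)·(0.2854) = 1.7588.

Step 5 — scale by n: T² = 5 · 1.7588 = 8.794.

T² ≈ 8.794


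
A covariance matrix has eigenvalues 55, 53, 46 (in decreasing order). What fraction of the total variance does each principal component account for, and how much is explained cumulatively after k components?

Step 1 — total variance = trace(Sigma) = Σ λ_i = 55 + 53 + 46 = 154.

Step 2 — fraction explained by component i = λ_i / Σ λ:
  PC1: 55/154 = 0.3571
  PC2: 53/154 = 0.3442
  PC3: 46/154 = 0.2987

Step 3 — cumulative fraction after k components = (λ_1 + ... + λ_k) / Σ λ:
  k = 1: 55/154 = 0.3571
  k = 2: (55 + 53)/154 = 108/154 = 0.7013
  k = 3: (55 + 53 + 46)/154 = 154/154 = 1

Summary (fraction, with percent):

explained: PC1 0.3571 (35.71%), PC2 0.3442 (34.42%), PC3 0.2987 (29.87%);  cumulative: 0.3571, 0.7013, 1


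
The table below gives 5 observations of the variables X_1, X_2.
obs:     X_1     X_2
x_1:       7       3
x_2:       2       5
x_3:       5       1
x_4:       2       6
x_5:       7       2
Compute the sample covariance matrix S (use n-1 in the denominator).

Step 1 — column means:
  mean(X_1) = (7 + 2 + 5 + 2 + 7) / 5 = 23/5 = 4.6
  mean(X_2) = (3 + 5 + 1 + 6 + 2) / 5 = 17/5 = 3.4

Step 2 — sample covariance S[i,j] = (1/(n-1)) · Σ_k (x_{k,i} - mean_i) · (x_{k,j} - mean_j), with n-1 = 4.
  S[X_1,X_1] = ((2.4)·(2.4) + (-2.6)·(-2.6) + (0.4)·(0.4) + (-2.6)·(-2.6) + (2.4)·(2.4)) / 4 = 25.2/4 = 6.3
  S[X_1,X_2] = ((2.4)·(-0.4) + (-2.6)·(1.6) + (0.4)·(-2.4) + (-2.6)·(2.6) + (2.4)·(-1.4)) / 4 = -16.2/4 = -4.05
  S[X_2,X_2] = ((-0.4)·(-0.4) + (1.6)·(1.6) + (-2.4)·(-2.4) + (2.6)·(2.6) + (-1.4)·(-1.4)) / 4 = 17.2/4 = 4.3

S is symmetric (S[j,i] = S[i,j]). Assembling:

S = [[6.3, -4.05],
 [-4.05, 4.3]]


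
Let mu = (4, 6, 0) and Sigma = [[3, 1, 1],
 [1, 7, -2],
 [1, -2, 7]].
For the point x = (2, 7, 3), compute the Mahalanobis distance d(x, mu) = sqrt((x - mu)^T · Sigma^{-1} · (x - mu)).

Step 1 — centre the observation: (x - mu) = (-2, 1, 3).

Step 2 — invert Sigma (cofactor / det for 3×3, or solve directly):
  Sigma^{-1} = [[0.3846, -0.0769, -0.0769],
 [-0.0769, 0.1709, 0.0598],
 [-0.0769, 0.0598, 0.1709]].

Step 3 — form the quadratic (x - mu)^T · Sigma^{-1} · (x - mu):
  Sigma^{-1} · (x - mu) = (-1.0769, 0.5043, 0.7265).
  (x - mu)^T · [Sigma^{-1} · (x - mu)] = (-2)·(-1.0769) + (1)·(0.5043) + (3)·(0.7265) = 4.8376.

Step 4 — take square root: d = √(4.8376) ≈ 2.1995.

d(x, mu) = √(4.8376) ≈ 2.1995


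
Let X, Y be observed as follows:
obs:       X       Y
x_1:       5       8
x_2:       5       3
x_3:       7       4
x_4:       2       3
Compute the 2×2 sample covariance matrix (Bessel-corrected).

Step 1 — column means:
  mean(X) = (5 + 5 + 7 + 2) / 4 = 19/4 = 4.75
  mean(Y) = (8 + 3 + 4 + 3) / 4 = 18/4 = 4.5

Step 2 — sample covariance S[i,j] = (1/(n-1)) · Σ_k (x_{k,i} - mean_i) · (x_{k,j} - mean_j), with n-1 = 3.
  S[X,X] = ((0.25)·(0.25) + (0.25)·(0.25) + (2.25)·(2.25) + (-2.75)·(-2.75)) / 3 = 12.75/3 = 4.25
  S[X,Y] = ((0.25)·(3.5) + (0.25)·(-1.5) + (2.25)·(-0.5) + (-2.75)·(-1.5)) / 3 = 3.5/3 = 1.1667
  S[Y,Y] = ((3.5)·(3.5) + (-1.5)·(-1.5) + (-0.5)·(-0.5) + (-1.5)·(-1.5)) / 3 = 17/3 = 5.6667

S is symmetric (S[j,i] = S[i,j]). Assembling:

S = [[4.25, 1.1667],
 [1.1667, 5.6667]]


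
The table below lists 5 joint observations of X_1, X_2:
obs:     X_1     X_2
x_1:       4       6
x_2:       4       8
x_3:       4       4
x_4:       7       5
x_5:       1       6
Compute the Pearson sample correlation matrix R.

Step 1 — column means:
  mean(X_1) = (4 + 4 + 4 + 7 + 1) / 5 = 20/5 = 4
  mean(X_2) = (6 + 8 + 4 + 5 + 6) / 5 = 29/5 = 5.8

Step 2 — sample variances and covariances s[i,j] = (1/(n-1)) · Σ_k (x_{k,i} - mean_i) · (x_{k,j} - mean_j), with n-1 = 4:
  s[X_1,X_1] = ((0)·(0) + (0)·(0) + (0)·(0) + (3)·(3) + (-3)·(-3)) / 4 = 18/4 = 4.5
  s[X_1,X_2] = ((0)·(0.2) + (0)·(2.2) + (0)·(-1.8) + (3)·(-0.8) + (-3)·(0.2)) / 4 = -3/4 = -0.75
  s[X_2,X_2] = ((0.2)·(0.2) + (2.2)·(2.2) + (-1.8)·(-1.8) + (-0.8)·(-0.8) + (0.2)·(0.2)) / 4 = 8.8/4 = 2.2
  Sample standard deviations s_i = √(s[i,i]):
  s(X_1) = √(4.5) = 2.1213
  s(X_2) = √(2.2) = 1.4832

Step 3 — r_{ij} = s_{ij} / (s_i · s_j):
  r[X_1,X_1] = 1 (diagonal).
  r[X_1,X_2] = -0.75 / (2.1213 · 1.4832) = -0.75 / 3.1464 = -0.2384
  r[X_2,X_2] = 1 (diagonal).

R is symmetric with unit diagonal. Assembling:

R = [[1, -0.2384],
 [-0.2384, 1]]


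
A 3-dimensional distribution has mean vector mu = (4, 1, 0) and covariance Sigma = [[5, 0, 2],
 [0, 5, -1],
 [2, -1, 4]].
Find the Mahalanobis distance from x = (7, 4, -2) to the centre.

Step 1 — centre the observation: (x - mu) = (3, 3, -2).

Step 2 — invert Sigma (cofactor / det for 3×3, or solve directly):
  Sigma^{-1} = [[0.2533, -0.0267, -0.1333],
 [-0.0267, 0.2133, 0.0667],
 [-0.1333, 0.0667, 0.3333]].

Step 3 — form the quadratic (x - mu)^T · Sigma^{-1} · (x - mu):
  Sigma^{-1} · (x - mu) = (0.9467, 0.4267, -0.8667).
  (x - mu)^T · [Sigma^{-1} · (x - mu)] = (3)·(0.9467) + (3)·(0.4267) + (-2)·(-0.8667) = 5.8533.

Step 4 — take square root: d = √(5.8533) ≈ 2.4194.

d(x, mu) = √(5.8533) ≈ 2.4194


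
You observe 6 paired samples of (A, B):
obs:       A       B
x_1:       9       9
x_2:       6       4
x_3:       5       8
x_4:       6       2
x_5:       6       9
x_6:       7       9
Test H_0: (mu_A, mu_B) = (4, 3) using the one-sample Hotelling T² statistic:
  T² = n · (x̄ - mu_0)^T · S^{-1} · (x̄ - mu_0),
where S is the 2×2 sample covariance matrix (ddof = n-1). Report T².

Step 1 — sample mean vector:
  mean(A) = (9 + 6 + 5 + 6 + 6 + 7) / 6 = 39/6 = 6.5
  mean(B) = (9 + 4 + 8 + 2 + 9 + 9) / 6 = 41/6 = 6.8333
  x̄ = (6.5, 6.8333),  deviation x̄ - mu_0 = (6.5, 6.8333) - (4, 3) = (2.5, 3.8333).

Step 2 — sample covariance matrix, S[i,j] = (1/(n-1)) · Σ_k (x_{k,i} - mean_i) · (x_{k,j} - mean_j), divisor n-1 = 5:
  S[A,A] = ((2.5)·(2.5) + (-0.5)·(-0.5) + (-1.5)·(-1.5) + (-0.5)·(-0.5) + (-0.5)·(-0.5) + (0.5)·(0.5)) / 5 = 9.5/5 = 1.9
  S[A,B] = ((2.5)·(2.1667) + (-0.5)·(-2.8333) + (-1.5)·(1.1667) + (-0.5)·(-4.8333) + (-0.5)·(2.1667) + (0.5)·(2.1667)) / 5 = 7.5/5 = 1.5
  S[B,B] = ((2.1667)·(2.1667) + (-2.8333)·(-2.8333) + (1.1667)·(1.1667) + (-4.8333)·(-4.8333) + (2.1667)·(2.1667) + (2.1667)·(2.1667)) / 5 = 46.8333/5 = 9.3667
  S = [[1.9, 1.5],
 [1.5, 9.3667]].

Step 3 — invert S. det(S) = 1.9·9.3667 - (1.5)² = 15.5467.
  S^{-1} = (1/det) · [[d, -b], [-b, a]] = [[0.6025, -0.0965],
 [-0.0965, 0.1222]].

Step 4 — quadratic form (x̄ - mu_0)^T · S^{-1} · (x̄ - mu_0):
  S^{-1} · (x̄ - mu_0) = (1.1364, 0.2273),
  (x̄ - mu_0)^T · [...] = (2.5)·(1.1364) + (3.8333)·(0.2273) = 3.7121.

Step 5 — scale by n: T² = 6 · 3.7121 = 22.2727.

T² ≈ 22.2727


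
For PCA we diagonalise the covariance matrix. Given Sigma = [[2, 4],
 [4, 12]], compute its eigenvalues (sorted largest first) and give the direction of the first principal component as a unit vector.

Step 1 — characteristic polynomial of 2×2 Sigma:
  det(Sigma - λI) = λ² - trace · λ + det = 0.
  trace = 2 + 12 = 14, det = 2·12 - (4)² = 8.
Step 2 — discriminant:
  Δ = trace² - 4·det = 196 - 32 = 164.
Step 3 — eigenvalues:
  λ = (trace ± √Δ)/2 = (14 ± 12.8062)/2,
  λ_1 = 13.4031,  λ_2 = 0.5969.

Step 4 — unit eigenvector for λ_1: solve (Sigma - λ_1 I)v = 0. First row:
  (2 - 13.4031)·v_x + (4)·v_y = 0, i.e. (-11.4031)·v_x + (4)·v_y = 0,
  so v ∝ (b, λ_1 - a) = (4, 11.4031) = u.
  ||u|| = √((4)² + (11.4031)²) = √(146.0312) ≈ 12.0843,
  v_1 = u/||u|| ≈ (0.331, 0.9436) (||v_1|| = 1).

λ_1 = 13.4031,  λ_2 = 0.5969;  v_1 ≈ (0.331, 0.9436)


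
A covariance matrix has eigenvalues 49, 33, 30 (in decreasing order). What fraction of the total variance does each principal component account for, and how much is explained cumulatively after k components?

Step 1 — total variance = trace(Sigma) = Σ λ_i = 49 + 33 + 30 = 112.

Step 2 — fraction explained by component i = λ_i / Σ λ:
  PC1: 49/112 = 0.4375
  PC2: 33/112 = 0.2946
  PC3: 30/112 = 0.2679

Step 3 — cumulative fraction after k components = (λ_1 + ... + λ_k) / Σ λ:
  k = 1: 49/112 = 0.4375
  k = 2: (49 + 33)/112 = 82/112 = 0.7321
  k = 3: (49 + 33 + 30)/112 = 112/112 = 1

Summary (fraction, with percent):

explained: PC1 0.4375 (43.75%), PC2 0.2946 (29.46%), PC3 0.2679 (26.79%);  cumulative: 0.4375, 0.7321, 1


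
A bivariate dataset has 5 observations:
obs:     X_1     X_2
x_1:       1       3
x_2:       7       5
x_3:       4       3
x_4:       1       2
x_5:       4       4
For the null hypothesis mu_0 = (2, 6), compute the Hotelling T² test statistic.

Step 1 — sample mean vector:
  mean(X_1) = (1 + 7 + 4 + 1 + 4) / 5 = 17/5 = 3.4
  mean(X_2) = (3 + 5 + 3 + 2 + 4) / 5 = 17/5 = 3.4
  x̄ = (3.4, 3.4),  deviation x̄ - mu_0 = (3.4, 3.4) - (2, 6) = (1.4, -2.6).

Step 2 — sample covariance matrix, S[i,j] = (1/(n-1)) · Σ_k (x_{k,i} - mean_i) · (x_{k,j} - mean_j), divisor n-1 = 4:
  S[X_1,X_1] = ((-2.4)·(-2.4) + (3.6)·(3.6) + (0.6)·(0.6) + (-2.4)·(-2.4) + (0.6)·(0.6)) / 4 = 25.2/4 = 6.3
  S[X_1,X_2] = ((-2.4)·(-0.4) + (3.6)·(1.6) + (0.6)·(-0.4) + (-2.4)·(-1.4) + (0.6)·(0.6)) / 4 = 10.2/4 = 2.55
  S[X_2,X_2] = ((-0.4)·(-0.4) + (1.6)·(1.6) + (-0.4)·(-0.4) + (-1.4)·(-1.4) + (0.6)·(0.6)) / 4 = 5.2/4 = 1.3
  S = [[6.3, 2.55],
 [2.55, 1.3]].

Step 3 — invert S. det(S) = 6.3·1.3 - (2.55)² = 1.6875.
  S^{-1} = (1/det) · [[d, -b], [-b, a]] = [[0.7704, -1.5111],
 [-1.5111, 3.7333]].

Step 4 — quadratic form (x̄ - mu_0)^T · S^{-1} · (x̄ - mu_0):
  S^{-1} · (x̄ - mu_0) = (5.0074, -11.8222),
  (x̄ - mu_0)^T · [...] = (1.4)·(5.0074) + (-2.6)·(-11.8222) = 37.7481.

Step 5 — scale by n: T² = 5 · 37.7481 = 188.7407.

T² ≈ 188.7407


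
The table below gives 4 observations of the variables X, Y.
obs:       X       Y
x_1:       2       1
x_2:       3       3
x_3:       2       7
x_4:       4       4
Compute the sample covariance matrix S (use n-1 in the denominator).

Step 1 — column means:
  mean(X) = (2 + 3 + 2 + 4) / 4 = 11/4 = 2.75
  mean(Y) = (1 + 3 + 7 + 4) / 4 = 15/4 = 3.75

Step 2 — sample covariance S[i,j] = (1/(n-1)) · Σ_k (x_{k,i} - mean_i) · (x_{k,j} - mean_j), with n-1 = 3.
  S[X,X] = ((-0.75)·(-0.75) + (0.25)·(0.25) + (-0.75)·(-0.75) + (1.25)·(1.25)) / 3 = 2.75/3 = 0.9167
  S[X,Y] = ((-0.75)·(-2.75) + (0.25)·(-0.75) + (-0.75)·(3.25) + (1.25)·(0.25)) / 3 = -0.25/3 = -0.0833
  S[Y,Y] = ((-2.75)·(-2.75) + (-0.75)·(-0.75) + (3.25)·(3.25) + (0.25)·(0.25)) / 3 = 18.75/3 = 6.25

S is symmetric (S[j,i] = S[i,j]). Assembling:

S = [[0.9167, -0.0833],
 [-0.0833, 6.25]]


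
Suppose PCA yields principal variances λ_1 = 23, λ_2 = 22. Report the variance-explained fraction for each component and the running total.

Step 1 — total variance = trace(Sigma) = Σ λ_i = 23 + 22 = 45.

Step 2 — fraction explained by component i = λ_i / Σ λ:
  PC1: 23/45 = 0.5111
  PC2: 22/45 = 0.4889

Step 3 — cumulative fraction after k components = (λ_1 + ... + λ_k) / Σ λ:
  k = 1: 23/45 = 0.5111
  k = 2: (23 + 22)/45 = 45/45 = 1

Summary (fraction, with percent):

explained: PC1 0.5111 (51.11%), PC2 0.4889 (48.89%);  cumulative: 0.5111, 1


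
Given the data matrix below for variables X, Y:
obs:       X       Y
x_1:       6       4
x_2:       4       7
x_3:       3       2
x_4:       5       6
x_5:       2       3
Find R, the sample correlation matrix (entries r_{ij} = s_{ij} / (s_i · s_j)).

Step 1 — column means:
  mean(X) = (6 + 4 + 3 + 5 + 2) / 5 = 20/5 = 4
  mean(Y) = (4 + 7 + 2 + 6 + 3) / 5 = 22/5 = 4.4

Step 2 — sample variances and covariances s[i,j] = (1/(n-1)) · Σ_k (x_{k,i} - mean_i) · (x_{k,j} - mean_j), with n-1 = 4:
  s[X,X] = ((2)·(2) + (0)·(0) + (-1)·(-1) + (1)·(1) + (-2)·(-2)) / 4 = 10/4 = 2.5
  s[X,Y] = ((2)·(-0.4) + (0)·(2.6) + (-1)·(-2.4) + (1)·(1.6) + (-2)·(-1.4)) / 4 = 6/4 = 1.5
  s[Y,Y] = ((-0.4)·(-0.4) + (2.6)·(2.6) + (-2.4)·(-2.4) + (1.6)·(1.6) + (-1.4)·(-1.4)) / 4 = 17.2/4 = 4.3
  Sample standard deviations s_i = √(s[i,i]):
  s(X) = √(2.5) = 1.5811
  s(Y) = √(4.3) = 2.0736

Step 3 — r_{ij} = s_{ij} / (s_i · s_j):
  r[X,X] = 1 (diagonal).
  r[X,Y] = 1.5 / (1.5811 · 2.0736) = 1.5 / 3.2787 = 0.4575
  r[Y,Y] = 1 (diagonal).

R is symmetric with unit diagonal. Assembling:

R = [[1, 0.4575],
 [0.4575, 1]]


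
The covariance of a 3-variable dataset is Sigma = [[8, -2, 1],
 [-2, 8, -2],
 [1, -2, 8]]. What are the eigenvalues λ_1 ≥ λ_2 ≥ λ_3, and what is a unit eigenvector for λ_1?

Step 1 — characteristic polynomial p(λ) = det(λI - Sigma) = λ³ - tr·λ² + c_1·λ - det, where tr = trace, c_1 = sum of the principal 2×2 minors, det = det(Sigma):
  tr = 8 + 8 + 8 = 24,
  c_1 = (8·8 - (-2)²) + (8·8 - (1)²) + (8·8 - (-2)²) = 60 + 63 + 60 = 183,
  det = 8·(8·8 - (-2)²) - (-2)·((-2)·8 - (-2)·(1)) + (1)·((-2)·(-2) - 8·(1)) = 8·(60) - (-2)·(-14) + (1)·(-4) = 448.
  So p(λ) = λ³ - 24λ² + 183λ - 448.
Step 2 — look for an integer root (rational root theorem: any rational root is an integer divisor of 448). Testing λ = 7:
  p(7) = 343 - 1176 + 1281 - 448 = 0  ✓
  Dividing out (λ - 7): p(λ) = (λ - 7)(λ² - 17λ + 64).
Step 3 — remaining eigenvalues from the quadratic λ² - 17λ + 64 = 0:
  Δ = 17² - 4·64 = 289 - 256 = 33,  λ = (17 ± √33)/2 = (17 ± 5.7446)/2 ≈ 11.3723 or 5.6277.
  Sorted: λ_1 = 11.3723,  λ_2 = 7,  λ_3 = 5.6277  (check: sum = 24 = tr ✓).

Step 4 — unit eigenvector for λ_1 ≈ 11.3723: v spans the null space of (Sigma - λ_1 I), whose rows are
  r_1 = (-3.3723, -2, 1),  r_2 = (-2, -3.3723, -2),  r_3 = (1, -2, -3.3723).
  v is orthogonal to every row, so take v ∝ r_1 × r_2 = ((-2)·(-2) - (1)·(-3.3723), (1)·(-2) - (-3.3723)·(-2), (-3.3723)·(-3.3723) - (-2)·(-2)) ≈ (7.3723, -8.7446, 7.3723).
  Let u = (7.3723, -8.7446, 7.3723).
  ||u|| = √((7.3723)² + (-8.7446)² + (7.3723)²) = √(185.1684) ≈ 13.6077,  v_1 = u/||u|| ≈ (0.5418, -0.6426, 0.5418) (||v_1|| = 1).

λ_1 = 11.3723,  λ_2 = 7,  λ_3 = 5.6277;  v_1 ≈ (0.5418, -0.6426, 0.5418)


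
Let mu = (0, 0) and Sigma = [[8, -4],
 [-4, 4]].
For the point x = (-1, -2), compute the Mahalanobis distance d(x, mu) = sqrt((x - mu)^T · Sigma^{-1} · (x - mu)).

Step 1 — centre the observation: (x - mu) = (-1, -2).

Step 2 — invert Sigma. det(Sigma) = 8·4 - (-4)² = 16.
  Sigma^{-1} = (1/det) · [[d, -b], [-b, a]] = [[0.25, 0.25],
 [0.25, 0.5]].

Step 3 — form the quadratic (x - mu)^T · Sigma^{-1} · (x - mu):
  Sigma^{-1} · (x - mu) = (-0.75, -1.25).
  (x - mu)^T · [Sigma^{-1} · (x - mu)] = (-1)·(-0.75) + (-2)·(-1.25) = 3.25.

Step 4 — take square root: d = √(3.25) ≈ 1.8028.

d(x, mu) = √(3.25) ≈ 1.8028


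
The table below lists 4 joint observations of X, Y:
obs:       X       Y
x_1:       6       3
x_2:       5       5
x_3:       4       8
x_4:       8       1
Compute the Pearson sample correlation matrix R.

Step 1 — column means:
  mean(X) = (6 + 5 + 4 + 8) / 4 = 23/4 = 5.75
  mean(Y) = (3 + 5 + 8 + 1) / 4 = 17/4 = 4.25

Step 2 — sample variances and covariances s[i,j] = (1/(n-1)) · Σ_k (x_{k,i} - mean_i) · (x_{k,j} - mean_j), with n-1 = 3:
  s[X,X] = ((0.25)·(0.25) + (-0.75)·(-0.75) + (-1.75)·(-1.75) + (2.25)·(2.25)) / 3 = 8.75/3 = 2.9167
  s[X,Y] = ((0.25)·(-1.25) + (-0.75)·(0.75) + (-1.75)·(3.75) + (2.25)·(-3.25)) / 3 = -14.75/3 = -4.9167
  s[Y,Y] = ((-1.25)·(-1.25) + (0.75)·(0.75) + (3.75)·(3.75) + (-3.25)·(-3.25)) / 3 = 26.75/3 = 8.9167
  Sample standard deviations s_i = √(s[i,i]):
  s(X) = √(2.9167) = 1.7078
  s(Y) = √(8.9167) = 2.9861

Step 3 — r_{ij} = s_{ij} / (s_i · s_j):
  r[X,X] = 1 (diagonal).
  r[X,Y] = -4.9167 / (1.7078 · 2.9861) = -4.9167 / 5.0997 = -0.9641
  r[Y,Y] = 1 (diagonal).

R is symmetric with unit diagonal. Assembling:

R = [[1, -0.9641],
 [-0.9641, 1]]


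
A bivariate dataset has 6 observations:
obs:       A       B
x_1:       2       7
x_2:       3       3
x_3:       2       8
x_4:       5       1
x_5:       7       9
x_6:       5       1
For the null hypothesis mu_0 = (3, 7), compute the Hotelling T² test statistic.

Step 1 — sample mean vector:
  mean(A) = (2 + 3 + 2 + 5 + 7 + 5) / 6 = 24/6 = 4
  mean(B) = (7 + 3 + 8 + 1 + 9 + 1) / 6 = 29/6 = 4.8333
  x̄ = (4, 4.8333),  deviation x̄ - mu_0 = (4, 4.8333) - (3, 7) = (1, -2.1667).

Step 2 — sample covariance matrix, S[i,j] = (1/(n-1)) · Σ_k (x_{k,i} - mean_i) · (x_{k,j} - mean_j), divisor n-1 = 5:
  S[A,A] = ((-2)·(-2) + (-1)·(-1) + (-2)·(-2) + (1)·(1) + (3)·(3) + (1)·(1)) / 5 = 20/5 = 4
  S[A,B] = ((-2)·(2.1667) + (-1)·(-1.8333) + (-2)·(3.1667) + (1)·(-3.8333) + (3)·(4.1667) + (1)·(-3.8333)) / 5 = -4/5 = -0.8
  S[B,B] = ((2.1667)·(2.1667) + (-1.8333)·(-1.8333) + (3.1667)·(3.1667) + (-3.8333)·(-3.8333) + (4.1667)·(4.1667) + (-3.8333)·(-3.8333)) / 5 = 64.8333/5 = 12.9667
  S = [[4, -0.8],
 [-0.8, 12.9667]].

Step 3 — invert S. det(S) = 4·12.9667 - (-0.8)² = 51.2267.
  S^{-1} = (1/det) · [[d, -b], [-b, a]] = [[0.2531, 0.0156],
 [0.0156, 0.0781]].

Step 4 — quadratic form (x̄ - mu_0)^T · S^{-1} · (x̄ - mu_0):
  S^{-1} · (x̄ - mu_0) = (0.2193, -0.1536),
  (x̄ - mu_0)^T · [...] = (1)·(0.2193) + (-2.1667)·(-0.1536) = 0.552.

Step 5 — scale by n: T² = 6 · 0.552 = 3.3121.

T² ≈ 3.3121
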